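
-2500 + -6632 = - 9132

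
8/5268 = 2/1317 =0.00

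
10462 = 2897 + 7565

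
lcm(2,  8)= 8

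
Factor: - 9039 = - 3^1*23^1 * 131^1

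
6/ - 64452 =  - 1 + 10741/10742 =- 0.00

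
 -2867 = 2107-4974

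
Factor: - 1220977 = -107^1*11411^1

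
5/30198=5/30198 = 0.00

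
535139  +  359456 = 894595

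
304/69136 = 19/4321= 0.00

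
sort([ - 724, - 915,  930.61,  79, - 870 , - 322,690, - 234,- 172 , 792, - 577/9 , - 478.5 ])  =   [ - 915, - 870, - 724, - 478.5, - 322, - 234,  -  172,-577/9,79,690,792 , 930.61] 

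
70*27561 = 1929270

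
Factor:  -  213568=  - 2^6*47^1*71^1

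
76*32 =2432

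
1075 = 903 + 172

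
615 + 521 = 1136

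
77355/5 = 15471 = 15471.00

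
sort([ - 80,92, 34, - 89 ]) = [ - 89,-80, 34,92] 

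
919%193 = 147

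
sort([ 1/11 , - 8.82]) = [ - 8.82, 1/11]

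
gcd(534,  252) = 6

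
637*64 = 40768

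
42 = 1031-989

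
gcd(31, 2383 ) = 1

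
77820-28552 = 49268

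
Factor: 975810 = 2^1 * 3^1*5^1*11^1*2957^1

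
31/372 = 1/12 = 0.08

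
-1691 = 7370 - 9061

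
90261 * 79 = 7130619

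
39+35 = 74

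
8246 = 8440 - 194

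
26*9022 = 234572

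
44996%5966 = 3234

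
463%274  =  189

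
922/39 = 922/39 = 23.64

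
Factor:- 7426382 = - 2^1*17^1*218423^1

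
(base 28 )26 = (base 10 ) 62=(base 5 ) 222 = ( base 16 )3E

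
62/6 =31/3 = 10.33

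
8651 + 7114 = 15765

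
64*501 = 32064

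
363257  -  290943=72314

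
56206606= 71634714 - 15428108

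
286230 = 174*1645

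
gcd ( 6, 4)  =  2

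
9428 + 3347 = 12775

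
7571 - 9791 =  - 2220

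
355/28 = 12 + 19/28 = 12.68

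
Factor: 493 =17^1*29^1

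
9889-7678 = 2211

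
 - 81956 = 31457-113413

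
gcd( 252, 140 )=28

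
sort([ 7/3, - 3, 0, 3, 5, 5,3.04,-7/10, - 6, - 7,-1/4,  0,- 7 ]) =[-7,-7, - 6, - 3 , - 7/10, - 1/4,  0,0, 7/3,3 , 3.04, 5, 5 ] 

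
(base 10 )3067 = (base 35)2HM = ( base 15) d97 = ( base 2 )101111111011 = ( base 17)AA7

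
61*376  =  22936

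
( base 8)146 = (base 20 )52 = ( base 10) 102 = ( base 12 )86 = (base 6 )250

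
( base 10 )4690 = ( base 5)122230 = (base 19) CIG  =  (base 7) 16450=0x1252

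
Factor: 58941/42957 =59/43 = 43^( - 1)*59^1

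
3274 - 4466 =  - 1192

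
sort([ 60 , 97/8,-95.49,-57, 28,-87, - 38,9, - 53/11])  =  [-95.49,-87, - 57, - 38,-53/11, 9, 97/8, 28,60]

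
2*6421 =12842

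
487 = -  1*(  -  487)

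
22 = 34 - 12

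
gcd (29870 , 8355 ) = 5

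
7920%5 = 0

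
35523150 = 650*54651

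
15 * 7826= 117390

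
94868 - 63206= 31662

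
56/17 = 56/17=3.29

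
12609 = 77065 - 64456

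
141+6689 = 6830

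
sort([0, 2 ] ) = [ 0,2]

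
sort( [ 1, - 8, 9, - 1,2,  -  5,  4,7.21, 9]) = [  -  8, - 5, - 1,1,2,  4, 7.21, 9, 9 ] 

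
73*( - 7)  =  -511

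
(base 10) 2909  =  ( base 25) 4g9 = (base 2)101101011101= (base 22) 605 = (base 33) 2m5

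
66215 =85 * 779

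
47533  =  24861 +22672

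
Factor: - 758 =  - 2^1*379^1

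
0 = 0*9455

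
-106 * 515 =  - 54590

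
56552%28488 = 28064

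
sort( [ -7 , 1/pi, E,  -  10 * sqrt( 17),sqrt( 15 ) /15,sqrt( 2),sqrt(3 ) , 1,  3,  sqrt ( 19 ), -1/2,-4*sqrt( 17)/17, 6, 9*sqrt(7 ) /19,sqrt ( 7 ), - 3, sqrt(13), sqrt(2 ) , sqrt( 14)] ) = [ -10*sqrt(17 ),-7, -3 , - 4*sqrt( 17)/17, - 1/2, sqrt( 15)/15  ,  1/pi, 1, 9*sqrt ( 7)/19,  sqrt (2),sqrt( 2),sqrt( 3), sqrt( 7),  E, 3, sqrt ( 13 ) , sqrt ( 14), sqrt( 19), 6]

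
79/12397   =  79/12397 = 0.01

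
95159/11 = 8650+9/11 = 8650.82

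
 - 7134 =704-7838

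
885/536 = 1+349/536 = 1.65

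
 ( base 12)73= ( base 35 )2H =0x57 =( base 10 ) 87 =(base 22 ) 3L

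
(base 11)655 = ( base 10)786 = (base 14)402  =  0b1100010010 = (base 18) 27C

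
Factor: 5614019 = 647^1*8677^1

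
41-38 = 3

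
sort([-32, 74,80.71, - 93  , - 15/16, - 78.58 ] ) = [ - 93,  -  78.58, - 32, - 15/16, 74, 80.71]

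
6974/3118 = 2 + 369/1559 = 2.24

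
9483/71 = 9483/71  =  133.56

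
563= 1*563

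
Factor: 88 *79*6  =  2^4*3^1 * 11^1*79^1 = 41712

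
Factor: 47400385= 5^1*131^1*72367^1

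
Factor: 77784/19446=4 = 2^2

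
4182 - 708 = 3474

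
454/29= 454/29= 15.66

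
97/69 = 1+28/69  =  1.41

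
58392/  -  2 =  - 29196/1 = - 29196.00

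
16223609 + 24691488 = 40915097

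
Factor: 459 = 3^3*17^1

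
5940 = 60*99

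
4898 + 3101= 7999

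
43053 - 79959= - 36906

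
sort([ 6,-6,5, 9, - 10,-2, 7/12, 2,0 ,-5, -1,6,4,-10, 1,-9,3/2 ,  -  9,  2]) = [-10,-10,  -  9,-9, -6,-5, - 2,-1, 0, 7/12,1,3/2, 2 , 2,4, 5 , 6,6,9]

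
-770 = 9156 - 9926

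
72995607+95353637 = 168349244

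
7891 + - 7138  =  753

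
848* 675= 572400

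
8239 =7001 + 1238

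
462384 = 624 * 741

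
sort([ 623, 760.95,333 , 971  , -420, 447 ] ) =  [-420, 333, 447 , 623, 760.95,971]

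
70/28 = 5/2 = 2.50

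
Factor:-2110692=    - 2^2*3^1*175891^1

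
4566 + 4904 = 9470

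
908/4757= 908/4757 = 0.19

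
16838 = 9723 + 7115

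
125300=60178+65122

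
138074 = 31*4454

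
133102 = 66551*2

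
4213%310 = 183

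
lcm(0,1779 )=0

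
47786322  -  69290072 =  - 21503750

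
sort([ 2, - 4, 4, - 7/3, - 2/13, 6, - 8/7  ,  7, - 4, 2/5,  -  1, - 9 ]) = [ - 9, - 4,- 4, - 7/3,-8/7,-1, - 2/13, 2/5,  2, 4, 6, 7 ]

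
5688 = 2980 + 2708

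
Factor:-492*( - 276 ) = 135792= 2^4*3^2*23^1*41^1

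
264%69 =57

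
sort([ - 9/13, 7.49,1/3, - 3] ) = [- 3, - 9/13, 1/3,7.49 ]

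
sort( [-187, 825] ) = [ - 187,  825 ]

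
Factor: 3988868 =2^2*13^1*79^1*971^1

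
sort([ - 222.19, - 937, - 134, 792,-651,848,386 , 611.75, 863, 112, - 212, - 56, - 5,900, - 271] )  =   [-937, - 651,-271 ,- 222.19,  -  212, - 134,  -  56, - 5, 112,386,611.75,792,848,  863 , 900 ] 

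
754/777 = 754/777 = 0.97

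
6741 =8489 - 1748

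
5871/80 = 5871/80=73.39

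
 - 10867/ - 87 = 10867/87 = 124.91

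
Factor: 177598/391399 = 2^1*88799^1*391399^(-1)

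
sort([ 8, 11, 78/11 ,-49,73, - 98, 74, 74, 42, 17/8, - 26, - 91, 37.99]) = [ -98, - 91, - 49 , -26, 17/8, 78/11,8,11, 37.99,42, 73 , 74  ,  74 ]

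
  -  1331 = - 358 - 973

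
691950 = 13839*50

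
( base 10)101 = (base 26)3N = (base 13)7a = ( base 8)145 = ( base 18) 5B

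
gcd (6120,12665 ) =85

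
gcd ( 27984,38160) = 2544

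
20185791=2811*7181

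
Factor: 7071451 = 7071451^1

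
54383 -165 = 54218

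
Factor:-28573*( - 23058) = 2^1*3^3*7^1*61^1*28573^1 = 658836234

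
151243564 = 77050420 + 74193144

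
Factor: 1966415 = 5^1*11^1*35753^1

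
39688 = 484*82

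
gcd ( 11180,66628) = 4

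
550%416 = 134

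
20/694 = 10/347 = 0.03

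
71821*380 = 27291980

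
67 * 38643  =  2589081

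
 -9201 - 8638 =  - 17839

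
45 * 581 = 26145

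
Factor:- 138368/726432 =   -  2^2*3^( - 1 )*7^( - 1 ) = - 4/21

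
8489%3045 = 2399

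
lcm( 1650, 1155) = 11550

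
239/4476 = 239/4476 = 0.05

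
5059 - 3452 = 1607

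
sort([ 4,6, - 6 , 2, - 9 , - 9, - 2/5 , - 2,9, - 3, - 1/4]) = [ - 9, - 9, - 6  , - 3 , - 2, - 2/5,-1/4,2, 4,6, 9 ] 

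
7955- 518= 7437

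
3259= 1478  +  1781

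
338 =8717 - 8379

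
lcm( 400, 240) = 1200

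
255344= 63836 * 4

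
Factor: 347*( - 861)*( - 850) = 253951950 = 2^1*3^1*5^2*7^1*17^1*41^1*347^1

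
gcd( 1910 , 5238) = 2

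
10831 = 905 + 9926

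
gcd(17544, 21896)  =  136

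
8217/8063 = 1 + 14/733 = 1.02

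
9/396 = 1/44 = 0.02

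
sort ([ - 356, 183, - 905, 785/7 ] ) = [ -905, - 356,785/7, 183]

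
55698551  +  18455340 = 74153891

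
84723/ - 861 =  - 28241/287 = -  98.40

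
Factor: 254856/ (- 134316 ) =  - 74/39 = - 2^1* 3^ ( - 1 ) * 13^(  -  1) * 37^1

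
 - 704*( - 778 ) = 547712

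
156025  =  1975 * 79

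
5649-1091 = 4558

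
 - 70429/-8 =8803 + 5/8 = 8803.62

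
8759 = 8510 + 249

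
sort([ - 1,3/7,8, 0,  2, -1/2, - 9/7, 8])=[ - 9/7, - 1, - 1/2,  0,3/7,2 , 8,  8] 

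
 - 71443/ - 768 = 71443/768 = 93.02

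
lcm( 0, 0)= 0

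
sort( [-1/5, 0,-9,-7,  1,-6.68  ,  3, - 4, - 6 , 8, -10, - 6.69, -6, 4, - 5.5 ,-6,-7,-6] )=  [ - 10, - 9,-7,-7, - 6.69 , - 6.68, - 6,-6,-6 , - 6,-5.5,  -  4, - 1/5, 0,  1,  3, 4, 8 ]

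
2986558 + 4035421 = 7021979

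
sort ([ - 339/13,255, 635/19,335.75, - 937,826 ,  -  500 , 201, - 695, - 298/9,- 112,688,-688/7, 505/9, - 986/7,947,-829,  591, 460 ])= [  -  937,-829, - 695, - 500,  -  986/7, - 112, - 688/7, - 298/9, - 339/13,635/19, 505/9,201,255, 335.75, 460, 591,688,826, 947]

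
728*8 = 5824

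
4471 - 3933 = 538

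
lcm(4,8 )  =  8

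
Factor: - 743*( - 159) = 3^1  *53^1  *743^1=118137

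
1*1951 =1951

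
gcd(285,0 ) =285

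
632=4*158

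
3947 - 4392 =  - 445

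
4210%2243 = 1967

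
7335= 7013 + 322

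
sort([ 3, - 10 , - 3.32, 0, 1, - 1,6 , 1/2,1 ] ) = [ - 10,-3.32,- 1, 0,1/2,1, 1,3, 6 ]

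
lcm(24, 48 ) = 48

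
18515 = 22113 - 3598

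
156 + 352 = 508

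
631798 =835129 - 203331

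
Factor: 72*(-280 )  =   - 20160 = -  2^6*3^2*5^1*7^1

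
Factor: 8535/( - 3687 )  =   - 2845/1229 = - 5^1*569^1 * 1229^ ( - 1)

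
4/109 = 4/109 = 0.04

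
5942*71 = 421882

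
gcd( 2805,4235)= 55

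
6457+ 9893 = 16350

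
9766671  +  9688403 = 19455074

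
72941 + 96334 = 169275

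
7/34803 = 7/34803 = 0.00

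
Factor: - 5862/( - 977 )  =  6   =  2^1*3^1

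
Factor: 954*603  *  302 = 2^2*3^4*53^1*67^1*151^1=173729124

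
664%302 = 60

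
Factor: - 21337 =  - 19^1*1123^1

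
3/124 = 3/124 = 0.02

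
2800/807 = 2800/807 = 3.47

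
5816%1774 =494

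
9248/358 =25  +  149/179 = 25.83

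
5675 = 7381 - 1706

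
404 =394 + 10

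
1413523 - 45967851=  - 44554328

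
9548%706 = 370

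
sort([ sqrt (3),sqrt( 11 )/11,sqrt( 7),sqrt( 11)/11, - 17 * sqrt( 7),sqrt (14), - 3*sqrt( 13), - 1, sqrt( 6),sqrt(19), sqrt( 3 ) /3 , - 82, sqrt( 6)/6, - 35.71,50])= [ - 82, - 17*sqrt( 7 ), - 35.71, - 3 * sqrt( 13) , - 1,  sqrt(11) /11,sqrt( 11)/11,sqrt( 6 )/6,sqrt(3)/3,  sqrt( 3),sqrt( 6), sqrt( 7), sqrt(14),sqrt( 19), 50]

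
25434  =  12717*2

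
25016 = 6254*4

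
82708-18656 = 64052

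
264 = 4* 66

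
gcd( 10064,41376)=16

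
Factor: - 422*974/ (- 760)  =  2^(  -  1 ) * 5^( -1 )*19^( - 1)*211^1*487^1 = 102757/190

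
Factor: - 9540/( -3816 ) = 2^( - 1)  *5^1 = 5/2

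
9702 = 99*98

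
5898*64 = 377472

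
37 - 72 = -35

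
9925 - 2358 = 7567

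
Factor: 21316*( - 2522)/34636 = -13439738/8659 = - 2^1*7^( - 1 )*13^1*73^2*97^1 *1237^( - 1)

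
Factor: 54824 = 2^3* 7^1*11^1*89^1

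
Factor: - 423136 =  - 2^5*7^1*1889^1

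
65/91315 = 13/18263 =0.00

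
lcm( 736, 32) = 736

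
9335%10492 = 9335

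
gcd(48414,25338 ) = 6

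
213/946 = 213/946= 0.23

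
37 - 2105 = -2068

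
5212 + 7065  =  12277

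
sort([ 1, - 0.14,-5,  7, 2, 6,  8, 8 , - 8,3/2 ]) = [  -  8, - 5 ,-0.14,  1,  3/2,  2,6, 7,8,  8]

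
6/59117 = 6/59117 =0.00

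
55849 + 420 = 56269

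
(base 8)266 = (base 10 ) 182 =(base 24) 7e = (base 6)502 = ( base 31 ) 5R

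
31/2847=31/2847 = 0.01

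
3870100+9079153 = 12949253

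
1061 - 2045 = -984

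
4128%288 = 96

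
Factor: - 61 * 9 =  - 549 = - 3^2*61^1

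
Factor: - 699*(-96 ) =2^5*3^2 *233^1 = 67104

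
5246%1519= 689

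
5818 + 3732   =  9550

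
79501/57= 1394 + 43/57=1394.75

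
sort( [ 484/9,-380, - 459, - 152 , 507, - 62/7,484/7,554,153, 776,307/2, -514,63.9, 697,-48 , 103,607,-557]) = [ - 557,-514, - 459,-380, - 152, - 48,-62/7,484/9,63.9,484/7,103, 153,307/2,  507 , 554,607,697 , 776] 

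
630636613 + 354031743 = 984668356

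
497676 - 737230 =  - 239554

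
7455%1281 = 1050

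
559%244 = 71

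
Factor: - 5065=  - 5^1*1013^1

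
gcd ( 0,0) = 0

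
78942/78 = 1012 + 1/13 = 1012.08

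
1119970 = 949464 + 170506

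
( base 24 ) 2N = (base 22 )35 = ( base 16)47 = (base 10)71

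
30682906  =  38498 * 797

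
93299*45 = 4198455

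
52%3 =1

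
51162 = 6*8527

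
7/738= 7/738=0.01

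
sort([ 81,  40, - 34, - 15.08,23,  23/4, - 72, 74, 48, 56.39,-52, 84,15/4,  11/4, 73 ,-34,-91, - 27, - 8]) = [ - 91, - 72, - 52,-34, - 34,-27, - 15.08,-8 , 11/4,15/4, 23/4,  23, 40,  48, 56.39,73, 74,81,84]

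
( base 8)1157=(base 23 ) 142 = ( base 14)327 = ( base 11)517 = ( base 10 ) 623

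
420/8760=7/146 = 0.05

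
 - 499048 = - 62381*8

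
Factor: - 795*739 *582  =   - 2^1*3^2 * 5^1*53^1*97^1*739^1  =  - 341927910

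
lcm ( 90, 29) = 2610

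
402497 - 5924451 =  - 5521954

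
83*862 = 71546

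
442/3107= 34/239 =0.14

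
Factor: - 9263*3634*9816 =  - 2^4*3^1*23^1*59^1*79^1*157^1*409^1 = -330423659472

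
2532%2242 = 290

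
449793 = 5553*81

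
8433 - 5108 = 3325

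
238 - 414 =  - 176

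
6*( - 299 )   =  - 1794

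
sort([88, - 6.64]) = [ - 6.64,88]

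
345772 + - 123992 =221780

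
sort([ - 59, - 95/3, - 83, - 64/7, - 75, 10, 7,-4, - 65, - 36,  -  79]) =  [-83,-79, - 75, - 65, - 59, - 36, - 95/3, - 64/7,  -  4, 7,10]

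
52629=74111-21482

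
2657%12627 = 2657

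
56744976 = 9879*5744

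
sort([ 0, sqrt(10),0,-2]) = [ - 2,0,0 , sqrt(10) ] 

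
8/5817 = 8/5817 = 0.00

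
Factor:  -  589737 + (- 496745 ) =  - 2^1 * 543241^1 = - 1086482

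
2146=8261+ - 6115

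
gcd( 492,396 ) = 12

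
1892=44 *43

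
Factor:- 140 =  - 2^2 * 5^1 * 7^1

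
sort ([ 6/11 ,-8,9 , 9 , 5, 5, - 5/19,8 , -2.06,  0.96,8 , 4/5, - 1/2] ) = [ - 8, - 2.06, - 1/2, - 5/19 , 6/11, 4/5, 0.96,5, 5, 8,8,9 , 9] 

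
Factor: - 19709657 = -11^1*1791787^1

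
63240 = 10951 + 52289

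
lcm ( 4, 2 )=4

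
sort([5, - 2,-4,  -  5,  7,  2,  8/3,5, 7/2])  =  [ - 5, - 4, - 2, 2, 8/3 , 7/2, 5,  5, 7 ] 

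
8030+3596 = 11626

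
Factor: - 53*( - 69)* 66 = 2^1 * 3^2*11^1*23^1*53^1=   241362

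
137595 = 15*9173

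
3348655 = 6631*505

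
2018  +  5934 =7952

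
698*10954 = 7645892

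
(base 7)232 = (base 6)321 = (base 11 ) 100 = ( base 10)121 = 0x79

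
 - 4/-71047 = 4/71047 = 0.00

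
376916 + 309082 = 685998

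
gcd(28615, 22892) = 5723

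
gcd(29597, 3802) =1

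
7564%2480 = 124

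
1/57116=1/57116=0.00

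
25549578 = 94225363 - 68675785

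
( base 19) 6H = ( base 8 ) 203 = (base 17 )7C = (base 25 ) 56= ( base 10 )131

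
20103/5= 4020 + 3/5=4020.60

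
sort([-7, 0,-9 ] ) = [ - 9, - 7,0 ] 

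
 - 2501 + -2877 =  - 5378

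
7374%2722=1930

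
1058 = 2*529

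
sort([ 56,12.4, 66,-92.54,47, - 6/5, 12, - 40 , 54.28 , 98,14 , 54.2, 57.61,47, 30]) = [  -  92.54,-40, - 6/5, 12,12.4, 14,30,47,  47, 54.2,  54.28,56 , 57.61,66,98 ]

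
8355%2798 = 2759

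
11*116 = 1276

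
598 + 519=1117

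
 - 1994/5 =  -1994/5 = -398.80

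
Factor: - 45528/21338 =-2^2*3^1*7^1*47^( - 1 )* 227^( - 1 ) * 271^1 = - 22764/10669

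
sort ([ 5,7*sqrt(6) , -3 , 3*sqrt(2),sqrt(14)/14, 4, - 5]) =[-5,  -  3,sqrt( 14)/14, 4,3*sqrt( 2 ),5, 7*sqrt(6) ]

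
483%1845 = 483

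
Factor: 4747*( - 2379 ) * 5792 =- 65409710496=- 2^5*3^1*  13^1 * 47^1*61^1*101^1*181^1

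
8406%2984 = 2438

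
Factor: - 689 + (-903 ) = -2^3*199^1 = -1592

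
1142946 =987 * 1158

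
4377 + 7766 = 12143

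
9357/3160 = 2  +  3037/3160 = 2.96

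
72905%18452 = 17549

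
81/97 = 81/97 = 0.84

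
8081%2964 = 2153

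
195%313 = 195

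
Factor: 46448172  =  2^2*3^2*37^1*34871^1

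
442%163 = 116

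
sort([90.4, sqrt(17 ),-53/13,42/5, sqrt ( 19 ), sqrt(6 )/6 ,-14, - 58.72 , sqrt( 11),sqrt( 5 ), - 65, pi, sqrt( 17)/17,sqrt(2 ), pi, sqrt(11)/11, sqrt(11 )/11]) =[- 65, - 58.72, - 14, - 53/13, sqrt( 17 )/17 , sqrt( 11 ) /11,sqrt( 11 )/11, sqrt(6)/6, sqrt( 2 ),sqrt( 5 ),pi, pi, sqrt(11), sqrt(17 ),sqrt (19 ), 42/5, 90.4]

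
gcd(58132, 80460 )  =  4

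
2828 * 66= 186648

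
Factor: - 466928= - 2^4*7^1*11^1 * 379^1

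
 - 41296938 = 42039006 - 83335944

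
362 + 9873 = 10235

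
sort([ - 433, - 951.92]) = [ - 951.92, - 433]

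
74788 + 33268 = 108056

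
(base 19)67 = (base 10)121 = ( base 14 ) 89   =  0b1111001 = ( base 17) 72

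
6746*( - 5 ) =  - 33730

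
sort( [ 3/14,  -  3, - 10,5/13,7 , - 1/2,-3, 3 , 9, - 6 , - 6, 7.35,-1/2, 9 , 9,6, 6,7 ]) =[ - 10,  -  6, - 6,-3,  -  3, - 1/2, - 1/2, 3/14, 5/13, 3, 6,  6,  7, 7,7.35, 9, 9, 9]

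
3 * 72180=216540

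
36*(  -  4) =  - 144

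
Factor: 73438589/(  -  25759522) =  - 4319917/1515266 =- 2^( - 1)*7^1*617131^1*757633^( - 1)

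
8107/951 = 8+499/951= 8.52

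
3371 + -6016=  - 2645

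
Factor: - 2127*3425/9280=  - 2^( - 6 )*3^1*5^1 * 29^(  -  1 ) * 137^1 * 709^1 = - 1456995/1856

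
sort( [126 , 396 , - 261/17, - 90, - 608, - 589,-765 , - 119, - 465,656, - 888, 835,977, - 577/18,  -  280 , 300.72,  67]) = [ - 888, - 765 , - 608 , - 589, - 465, - 280 , - 119, - 90,-577/18,-261/17,67,126,300.72,396, 656,  835, 977 ]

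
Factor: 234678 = 2^1  *  3^1*39113^1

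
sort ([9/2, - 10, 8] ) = [ - 10, 9/2, 8 ] 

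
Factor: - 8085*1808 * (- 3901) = 57023569680 = 2^4*3^1*5^1*7^2*11^1*47^1*83^1 * 113^1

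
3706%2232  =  1474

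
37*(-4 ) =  -148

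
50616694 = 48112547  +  2504147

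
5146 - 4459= 687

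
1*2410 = 2410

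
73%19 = 16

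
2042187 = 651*3137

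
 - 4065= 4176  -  8241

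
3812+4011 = 7823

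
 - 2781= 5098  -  7879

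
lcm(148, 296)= 296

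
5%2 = 1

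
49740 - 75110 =-25370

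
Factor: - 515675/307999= - 5^2*67^(  -  1 )*4597^(- 1)*20627^1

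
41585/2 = 41585/2 = 20792.50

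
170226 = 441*386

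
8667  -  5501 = 3166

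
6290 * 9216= 57968640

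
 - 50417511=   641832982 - 692250493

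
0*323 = 0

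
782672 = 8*97834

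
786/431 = 1  +  355/431 = 1.82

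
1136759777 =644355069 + 492404708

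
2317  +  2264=4581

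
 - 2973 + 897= - 2076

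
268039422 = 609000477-340961055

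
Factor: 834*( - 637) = -2^1*3^1*7^2*13^1*139^1 = - 531258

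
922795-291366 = 631429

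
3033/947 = 3033/947 = 3.20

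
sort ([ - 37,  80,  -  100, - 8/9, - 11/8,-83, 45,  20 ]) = [-100,-83, - 37, - 11/8, - 8/9,  20,45, 80]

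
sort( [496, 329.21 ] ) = [ 329.21, 496 ] 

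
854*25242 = 21556668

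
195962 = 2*97981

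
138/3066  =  23/511 =0.05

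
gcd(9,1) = 1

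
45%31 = 14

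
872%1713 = 872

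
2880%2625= 255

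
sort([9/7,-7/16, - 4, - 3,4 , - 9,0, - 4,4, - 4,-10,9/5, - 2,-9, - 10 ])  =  [ - 10, - 10,-9, - 9,-4, - 4 ,-4,-3, - 2, - 7/16,0,9/7,9/5, 4,4]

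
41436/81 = 4604/9 = 511.56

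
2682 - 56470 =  - 53788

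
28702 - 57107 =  - 28405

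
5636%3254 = 2382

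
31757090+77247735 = 109004825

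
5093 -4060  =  1033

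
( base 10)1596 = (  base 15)716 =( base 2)11000111100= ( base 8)3074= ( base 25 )2DL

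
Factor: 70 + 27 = 97^1 = 97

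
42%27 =15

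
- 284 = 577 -861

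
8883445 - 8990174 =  - 106729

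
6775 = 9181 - 2406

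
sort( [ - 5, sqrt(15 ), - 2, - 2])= [ - 5, - 2, - 2,sqrt( 15) ] 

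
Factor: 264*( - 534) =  - 140976 = - 2^4 * 3^2*11^1 * 89^1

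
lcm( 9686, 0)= 0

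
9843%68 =51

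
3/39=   1/13 =0.08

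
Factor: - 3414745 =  - 5^1 * 71^1*9619^1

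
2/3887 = 2/3887 = 0.00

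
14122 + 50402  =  64524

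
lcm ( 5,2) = 10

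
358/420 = 179/210 = 0.85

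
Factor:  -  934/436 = -2^( - 1)* 109^( - 1 )*467^1 =-467/218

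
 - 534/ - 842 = 267/421 = 0.63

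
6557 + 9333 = 15890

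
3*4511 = 13533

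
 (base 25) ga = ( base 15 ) 1c5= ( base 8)632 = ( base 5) 3120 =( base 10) 410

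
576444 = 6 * 96074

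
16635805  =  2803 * 5935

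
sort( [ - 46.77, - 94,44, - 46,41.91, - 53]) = [ - 94, - 53,-46.77, - 46,41.91,44]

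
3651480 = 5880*621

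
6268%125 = 18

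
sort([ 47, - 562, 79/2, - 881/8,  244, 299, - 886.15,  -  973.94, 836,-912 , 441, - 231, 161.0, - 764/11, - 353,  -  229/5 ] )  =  [ - 973.94, - 912,-886.15, -562, - 353, - 231, - 881/8 , - 764/11,-229/5, 79/2, 47, 161.0,244, 299,441,  836 ] 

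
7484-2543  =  4941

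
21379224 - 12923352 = 8455872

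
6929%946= 307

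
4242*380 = 1611960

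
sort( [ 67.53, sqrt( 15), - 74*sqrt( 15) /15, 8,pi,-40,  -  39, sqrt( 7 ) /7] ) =[ - 40,  -  39, - 74  *  sqrt( 15)/15,sqrt (7 )/7, pi, sqrt( 15 ),8,67.53 ] 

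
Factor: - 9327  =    -  3^1*3109^1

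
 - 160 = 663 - 823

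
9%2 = 1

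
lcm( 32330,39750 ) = 2424750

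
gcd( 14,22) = 2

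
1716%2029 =1716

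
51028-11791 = 39237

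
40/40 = 1=1.00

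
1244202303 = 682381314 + 561820989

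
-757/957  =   - 1 + 200/957 = -0.79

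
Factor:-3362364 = -2^2* 3^3*163^1 *191^1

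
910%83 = 80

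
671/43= 671/43 = 15.60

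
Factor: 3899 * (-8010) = - 31230990  =  - 2^1 *3^2 *5^1*7^1 * 89^1*557^1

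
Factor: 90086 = 2^1*31^1*1453^1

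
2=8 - 6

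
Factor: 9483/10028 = 2^( - 2 )*3^1*23^ ( - 1 )*29^1 = 87/92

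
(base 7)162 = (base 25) 3i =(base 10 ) 93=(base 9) 113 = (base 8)135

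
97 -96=1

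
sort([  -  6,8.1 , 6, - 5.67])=[ - 6, - 5.67,6, 8.1] 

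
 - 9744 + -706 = - 10450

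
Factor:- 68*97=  - 2^2*17^1*97^1= -  6596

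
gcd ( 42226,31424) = 982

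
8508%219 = 186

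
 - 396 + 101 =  - 295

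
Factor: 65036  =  2^2 * 71^1*229^1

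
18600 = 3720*5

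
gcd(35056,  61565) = 7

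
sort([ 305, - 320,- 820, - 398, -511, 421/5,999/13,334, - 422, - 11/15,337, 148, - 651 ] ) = [ - 820,  -  651,- 511 , - 422, - 398, - 320, - 11/15, 999/13,421/5,148,305,334,  337] 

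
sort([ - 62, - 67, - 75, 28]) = [ - 75, - 67,-62, 28] 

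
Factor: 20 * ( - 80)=- 1600 = - 2^6 * 5^2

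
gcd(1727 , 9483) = 1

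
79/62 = 1+ 17/62 = 1.27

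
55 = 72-17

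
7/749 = 1/107 = 0.01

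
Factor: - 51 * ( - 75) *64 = 244800  =  2^6*3^2*5^2 *17^1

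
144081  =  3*48027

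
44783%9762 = 5735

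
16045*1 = 16045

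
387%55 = 2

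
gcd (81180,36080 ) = 9020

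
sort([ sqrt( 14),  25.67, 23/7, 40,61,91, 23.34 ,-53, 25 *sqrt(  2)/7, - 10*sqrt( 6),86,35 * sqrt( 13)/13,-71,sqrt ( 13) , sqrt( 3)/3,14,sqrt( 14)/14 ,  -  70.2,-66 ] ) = [ -71, - 70.2,  -  66, -53, -10*sqrt( 6),sqrt(14)/14,sqrt( 3)/3,  23/7,sqrt( 13), sqrt(14),25*sqrt( 2) /7, 35*sqrt( 13)/13 , 14, 23.34,25.67,  40,61,86, 91]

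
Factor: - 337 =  - 337^1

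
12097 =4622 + 7475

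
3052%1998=1054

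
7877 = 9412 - 1535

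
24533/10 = 2453+3/10=2453.30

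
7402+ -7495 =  - 93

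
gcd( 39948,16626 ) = 6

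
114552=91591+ 22961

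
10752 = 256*42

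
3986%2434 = 1552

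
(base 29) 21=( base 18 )35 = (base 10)59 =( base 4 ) 323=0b111011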